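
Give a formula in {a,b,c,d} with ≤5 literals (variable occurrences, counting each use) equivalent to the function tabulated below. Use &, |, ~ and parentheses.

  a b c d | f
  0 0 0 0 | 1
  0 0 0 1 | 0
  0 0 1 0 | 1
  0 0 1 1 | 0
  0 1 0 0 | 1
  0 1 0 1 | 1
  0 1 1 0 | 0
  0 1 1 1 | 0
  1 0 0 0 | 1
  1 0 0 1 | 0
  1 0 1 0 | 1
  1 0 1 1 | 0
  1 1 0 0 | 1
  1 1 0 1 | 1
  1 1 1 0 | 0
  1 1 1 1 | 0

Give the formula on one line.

  ~b = 1111000011110000
  ~c = 1100110011001100
  (~b | ~c) = 1111110011111100
  ~d = 1010101010101010
  (~d | b) = 1010111110101111
  ((~b | ~c) & (~d | b)) = 1010110010101100

((~b | ~c) & (~d | b))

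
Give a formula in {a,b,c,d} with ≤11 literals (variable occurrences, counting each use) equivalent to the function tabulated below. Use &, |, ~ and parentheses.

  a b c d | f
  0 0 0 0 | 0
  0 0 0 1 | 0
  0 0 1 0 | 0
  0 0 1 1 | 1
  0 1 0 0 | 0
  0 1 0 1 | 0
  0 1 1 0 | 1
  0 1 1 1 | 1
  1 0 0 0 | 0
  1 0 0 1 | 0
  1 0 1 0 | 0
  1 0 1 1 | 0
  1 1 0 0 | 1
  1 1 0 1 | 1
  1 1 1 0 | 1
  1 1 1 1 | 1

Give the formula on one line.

((((a & ~c) | (d & c)) | (c & b)) & (~a | b))

  ~c = 1100110011001100
  (a & ~c) = 0000000011001100
  (d & c) = 0001000100010001
  ((a & ~c) | (d & c)) = 0001000111011101
  (c & b) = 0000001100000011
  (((a & ~c) | (d & c)) | (c & b)) = 0001001111011111
  ~a = 1111111100000000
  (~a | b) = 1111111100001111
  ((((a & ~c) | (d & c)) | (c & b)) & (~a | b)) = 0001001100001111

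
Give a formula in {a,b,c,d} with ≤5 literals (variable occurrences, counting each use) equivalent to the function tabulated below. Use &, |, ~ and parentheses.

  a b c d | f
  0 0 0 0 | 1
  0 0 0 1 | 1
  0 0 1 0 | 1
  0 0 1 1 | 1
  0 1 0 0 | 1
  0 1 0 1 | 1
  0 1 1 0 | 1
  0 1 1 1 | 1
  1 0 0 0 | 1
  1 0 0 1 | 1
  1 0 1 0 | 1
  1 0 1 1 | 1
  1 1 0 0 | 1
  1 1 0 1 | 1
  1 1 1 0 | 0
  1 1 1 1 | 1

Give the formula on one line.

(~b | ((d | ~c) | ~a))

  ~b = 1111000011110000
  ~c = 1100110011001100
  (d | ~c) = 1101110111011101
  ~a = 1111111100000000
  ((d | ~c) | ~a) = 1111111111011101
  (~b | ((d | ~c) | ~a)) = 1111111111111101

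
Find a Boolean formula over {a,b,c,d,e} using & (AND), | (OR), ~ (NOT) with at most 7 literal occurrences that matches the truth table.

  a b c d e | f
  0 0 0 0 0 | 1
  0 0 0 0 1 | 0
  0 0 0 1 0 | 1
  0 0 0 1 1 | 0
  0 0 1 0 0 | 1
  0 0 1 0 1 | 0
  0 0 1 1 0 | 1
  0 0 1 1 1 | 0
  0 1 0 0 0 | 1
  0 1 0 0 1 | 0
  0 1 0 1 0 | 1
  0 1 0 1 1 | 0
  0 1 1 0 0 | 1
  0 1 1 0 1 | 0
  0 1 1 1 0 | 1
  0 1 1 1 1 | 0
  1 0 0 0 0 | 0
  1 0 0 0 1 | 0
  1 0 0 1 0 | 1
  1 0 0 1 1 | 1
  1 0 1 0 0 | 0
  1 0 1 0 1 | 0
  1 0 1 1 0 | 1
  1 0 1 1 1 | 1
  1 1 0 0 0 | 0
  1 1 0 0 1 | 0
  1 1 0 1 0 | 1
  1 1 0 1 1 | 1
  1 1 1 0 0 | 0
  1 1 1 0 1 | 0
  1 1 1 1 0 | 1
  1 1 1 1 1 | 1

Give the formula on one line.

((~a & ~e) | (d & a))

  ~a = 11111111111111110000000000000000
  ~e = 10101010101010101010101010101010
  (~a & ~e) = 10101010101010100000000000000000
  (d & a) = 00000000000000000011001100110011
  ((~a & ~e) | (d & a)) = 10101010101010100011001100110011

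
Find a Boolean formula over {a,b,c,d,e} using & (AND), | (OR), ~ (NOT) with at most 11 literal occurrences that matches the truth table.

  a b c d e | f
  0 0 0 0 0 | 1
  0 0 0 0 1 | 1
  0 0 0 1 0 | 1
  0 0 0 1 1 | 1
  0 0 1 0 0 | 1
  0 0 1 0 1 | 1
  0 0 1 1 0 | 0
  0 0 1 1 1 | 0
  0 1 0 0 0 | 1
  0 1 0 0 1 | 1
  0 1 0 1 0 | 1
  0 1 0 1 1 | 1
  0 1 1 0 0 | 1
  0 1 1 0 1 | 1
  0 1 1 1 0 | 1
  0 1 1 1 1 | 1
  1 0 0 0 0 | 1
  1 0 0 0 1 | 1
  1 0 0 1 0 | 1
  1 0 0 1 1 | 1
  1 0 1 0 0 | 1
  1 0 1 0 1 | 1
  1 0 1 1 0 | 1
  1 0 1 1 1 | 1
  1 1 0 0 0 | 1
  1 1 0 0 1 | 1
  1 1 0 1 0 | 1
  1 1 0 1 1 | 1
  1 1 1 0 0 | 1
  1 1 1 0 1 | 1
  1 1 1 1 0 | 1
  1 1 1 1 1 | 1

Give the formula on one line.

  ~c = 11110000111100001111000011110000
  (a | ~c) = 11110000111100001111111111111111
  ((a | ~c) & c) = 00000000000000000000111100001111
  ~b = 11111111000000001111111100000000
  ~d = 11001100110011001100110011001100
  (~d | b) = 11001100111111111100110011111111
  (~b & (~d | b)) = 11001100000000001100110000000000
  (((a | ~c) & c) | (~b & (~d | b))) = 11001100000000001100111100001111
  (a | (((a | ~c) & c) | (~b & (~d | b)))) = 11001100000000001111111111111111
  (b | (a | (((a | ~c) & c) | (~b & (~d | b))))) = 11001100111111111111111111111111
  (~c | (b | (a | (((a | ~c) & c) | (~b & (~d | b)))))) = 11111100111111111111111111111111

(~c | (b | (a | (((a | ~c) & c) | (~b & (~d | b))))))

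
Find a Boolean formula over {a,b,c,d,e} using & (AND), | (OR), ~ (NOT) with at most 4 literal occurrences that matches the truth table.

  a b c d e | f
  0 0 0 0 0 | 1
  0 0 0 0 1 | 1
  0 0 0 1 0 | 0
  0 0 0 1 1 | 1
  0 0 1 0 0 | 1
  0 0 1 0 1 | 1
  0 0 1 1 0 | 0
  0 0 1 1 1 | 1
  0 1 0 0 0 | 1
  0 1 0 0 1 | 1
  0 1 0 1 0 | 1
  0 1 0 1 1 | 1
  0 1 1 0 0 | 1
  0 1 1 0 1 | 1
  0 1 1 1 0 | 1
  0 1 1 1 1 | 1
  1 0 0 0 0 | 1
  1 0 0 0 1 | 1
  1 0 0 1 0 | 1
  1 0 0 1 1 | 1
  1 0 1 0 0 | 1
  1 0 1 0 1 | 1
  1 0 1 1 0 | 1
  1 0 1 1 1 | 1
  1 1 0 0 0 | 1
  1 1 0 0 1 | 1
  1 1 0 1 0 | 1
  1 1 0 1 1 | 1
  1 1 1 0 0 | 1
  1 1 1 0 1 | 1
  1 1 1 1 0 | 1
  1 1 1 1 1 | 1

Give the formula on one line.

  ~d = 11001100110011001100110011001100
  (~d | e) = 11011101110111011101110111011101
  (b | a) = 00000000111111111111111111111111
  ((~d | e) | (b | a)) = 11011101111111111111111111111111

((~d | e) | (b | a))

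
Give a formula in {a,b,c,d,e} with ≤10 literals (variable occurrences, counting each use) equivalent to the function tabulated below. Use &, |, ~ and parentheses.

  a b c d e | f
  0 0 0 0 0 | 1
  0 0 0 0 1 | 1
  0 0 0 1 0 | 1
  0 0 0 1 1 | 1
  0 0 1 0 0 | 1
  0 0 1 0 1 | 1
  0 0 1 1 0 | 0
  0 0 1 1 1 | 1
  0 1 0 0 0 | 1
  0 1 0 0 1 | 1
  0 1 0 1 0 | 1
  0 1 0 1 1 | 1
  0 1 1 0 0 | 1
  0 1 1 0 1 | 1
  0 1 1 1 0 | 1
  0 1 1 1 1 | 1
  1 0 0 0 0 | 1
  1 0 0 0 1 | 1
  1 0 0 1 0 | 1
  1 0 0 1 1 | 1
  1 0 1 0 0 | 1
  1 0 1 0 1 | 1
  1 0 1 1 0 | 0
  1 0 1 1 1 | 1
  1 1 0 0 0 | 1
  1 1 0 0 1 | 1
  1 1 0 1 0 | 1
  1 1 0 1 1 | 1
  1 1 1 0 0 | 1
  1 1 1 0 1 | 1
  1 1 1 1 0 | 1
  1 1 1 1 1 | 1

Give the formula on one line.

((((~c & e) | (~d & c)) | (e | b)) | ~c)

  ~c = 11110000111100001111000011110000
  (~c & e) = 01010000010100000101000001010000
  ~d = 11001100110011001100110011001100
  (~d & c) = 00001100000011000000110000001100
  ((~c & e) | (~d & c)) = 01011100010111000101110001011100
  (e | b) = 01010101111111110101010111111111
  (((~c & e) | (~d & c)) | (e | b)) = 01011101111111110101110111111111
  ((((~c & e) | (~d & c)) | (e | b)) | ~c) = 11111101111111111111110111111111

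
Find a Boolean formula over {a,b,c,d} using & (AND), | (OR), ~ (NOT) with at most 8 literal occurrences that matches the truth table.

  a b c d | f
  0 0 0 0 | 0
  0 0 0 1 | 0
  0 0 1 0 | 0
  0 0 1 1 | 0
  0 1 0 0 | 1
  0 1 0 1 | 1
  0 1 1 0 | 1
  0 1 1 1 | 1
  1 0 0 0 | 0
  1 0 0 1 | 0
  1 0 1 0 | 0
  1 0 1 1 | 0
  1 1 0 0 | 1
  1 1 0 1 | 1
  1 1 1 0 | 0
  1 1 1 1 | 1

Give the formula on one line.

(b & (~a | (b & (~c | d))))

  ~a = 1111111100000000
  ~c = 1100110011001100
  (~c | d) = 1101110111011101
  (b & (~c | d)) = 0000110100001101
  (~a | (b & (~c | d))) = 1111111100001101
  (b & (~a | (b & (~c | d)))) = 0000111100001101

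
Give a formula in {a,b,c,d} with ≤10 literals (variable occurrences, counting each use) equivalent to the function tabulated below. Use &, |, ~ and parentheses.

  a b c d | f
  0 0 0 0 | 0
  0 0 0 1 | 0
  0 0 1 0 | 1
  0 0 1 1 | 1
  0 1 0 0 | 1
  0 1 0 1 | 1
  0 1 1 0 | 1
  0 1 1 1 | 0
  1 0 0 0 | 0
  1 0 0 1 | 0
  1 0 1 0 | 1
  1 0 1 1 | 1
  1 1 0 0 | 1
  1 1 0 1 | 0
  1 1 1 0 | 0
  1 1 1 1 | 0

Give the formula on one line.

  ~d = 1010101010101010
  ~c = 1100110011001100
  (~d & ~c) = 1000100010001000
  ~a = 1111111100000000
  (~c | ~d) = 1110111011101110
  ((~c | ~d) | a) = 1110111011111111
  (~a & ((~c | ~d) | a)) = 1110111000000000
  ~b = 1111000011110000
  ((~a & ((~c | ~d) | a)) | ~b) = 1111111011110000
  ((~d & ~c) | ((~a & ((~c | ~d) | a)) | ~b)) = 1111111011111000
  (c | b) = 0011111100111111
  (((~d & ~c) | ((~a & ((~c | ~d) | a)) | ~b)) & (c | b)) = 0011111000111000

(((~d & ~c) | ((~a & ((~c | ~d) | a)) | ~b)) & (c | b))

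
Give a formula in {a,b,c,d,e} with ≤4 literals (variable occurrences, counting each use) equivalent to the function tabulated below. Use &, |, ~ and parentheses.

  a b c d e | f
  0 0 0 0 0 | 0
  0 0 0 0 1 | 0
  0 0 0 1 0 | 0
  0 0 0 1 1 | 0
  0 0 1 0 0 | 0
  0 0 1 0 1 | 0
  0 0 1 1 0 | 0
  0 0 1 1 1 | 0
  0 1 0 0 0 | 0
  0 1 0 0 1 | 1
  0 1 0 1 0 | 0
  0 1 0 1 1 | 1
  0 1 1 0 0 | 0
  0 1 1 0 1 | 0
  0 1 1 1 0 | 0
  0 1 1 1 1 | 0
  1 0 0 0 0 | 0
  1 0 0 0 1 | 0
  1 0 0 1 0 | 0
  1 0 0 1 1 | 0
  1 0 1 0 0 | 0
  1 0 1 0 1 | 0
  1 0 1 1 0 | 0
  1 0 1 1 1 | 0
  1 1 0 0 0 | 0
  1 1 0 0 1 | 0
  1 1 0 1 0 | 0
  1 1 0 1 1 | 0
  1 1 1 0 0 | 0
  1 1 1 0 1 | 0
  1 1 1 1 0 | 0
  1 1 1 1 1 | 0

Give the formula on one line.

  ~c = 11110000111100001111000011110000
  (b & ~c) = 00000000111100000000000011110000
  ~a = 11111111111111110000000000000000
  (e & ~a) = 01010101010101010000000000000000
  ((b & ~c) & (e & ~a)) = 00000000010100000000000000000000

((b & ~c) & (e & ~a))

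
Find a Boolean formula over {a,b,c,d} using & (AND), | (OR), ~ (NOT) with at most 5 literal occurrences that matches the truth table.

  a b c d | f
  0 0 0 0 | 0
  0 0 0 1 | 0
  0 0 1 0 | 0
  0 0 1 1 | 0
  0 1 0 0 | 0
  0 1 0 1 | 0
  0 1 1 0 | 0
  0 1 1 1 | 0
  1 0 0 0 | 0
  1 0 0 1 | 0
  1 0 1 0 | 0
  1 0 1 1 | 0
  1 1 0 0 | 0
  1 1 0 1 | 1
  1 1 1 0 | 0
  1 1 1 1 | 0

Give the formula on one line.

  (c | a) = 0011001111111111
  ~c = 1100110011001100
  (b & ~c) = 0000110000001100
  (d & (b & ~c)) = 0000010000000100
  ((c | a) & (d & (b & ~c))) = 0000000000000100

((c | a) & (d & (b & ~c)))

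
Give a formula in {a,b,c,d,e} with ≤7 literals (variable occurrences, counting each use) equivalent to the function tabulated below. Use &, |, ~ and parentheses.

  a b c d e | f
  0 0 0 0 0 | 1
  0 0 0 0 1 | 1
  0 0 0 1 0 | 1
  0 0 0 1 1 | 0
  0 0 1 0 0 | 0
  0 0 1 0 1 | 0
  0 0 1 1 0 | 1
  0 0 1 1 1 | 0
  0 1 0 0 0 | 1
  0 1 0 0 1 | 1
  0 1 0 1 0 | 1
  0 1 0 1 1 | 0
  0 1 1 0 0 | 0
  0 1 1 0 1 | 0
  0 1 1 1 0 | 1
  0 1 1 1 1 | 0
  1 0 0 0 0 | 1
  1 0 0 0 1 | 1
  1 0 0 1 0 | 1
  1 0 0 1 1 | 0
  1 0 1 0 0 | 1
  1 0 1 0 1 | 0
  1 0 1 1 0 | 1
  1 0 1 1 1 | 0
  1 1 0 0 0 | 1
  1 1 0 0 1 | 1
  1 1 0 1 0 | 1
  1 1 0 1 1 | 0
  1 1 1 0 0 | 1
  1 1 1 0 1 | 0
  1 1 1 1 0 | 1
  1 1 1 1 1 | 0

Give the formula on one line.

((~e & (a | d)) | (~c & ~d))

  ~e = 10101010101010101010101010101010
  (a | d) = 00110011001100111111111111111111
  (~e & (a | d)) = 00100010001000101010101010101010
  ~c = 11110000111100001111000011110000
  ~d = 11001100110011001100110011001100
  (~c & ~d) = 11000000110000001100000011000000
  ((~e & (a | d)) | (~c & ~d)) = 11100010111000101110101011101010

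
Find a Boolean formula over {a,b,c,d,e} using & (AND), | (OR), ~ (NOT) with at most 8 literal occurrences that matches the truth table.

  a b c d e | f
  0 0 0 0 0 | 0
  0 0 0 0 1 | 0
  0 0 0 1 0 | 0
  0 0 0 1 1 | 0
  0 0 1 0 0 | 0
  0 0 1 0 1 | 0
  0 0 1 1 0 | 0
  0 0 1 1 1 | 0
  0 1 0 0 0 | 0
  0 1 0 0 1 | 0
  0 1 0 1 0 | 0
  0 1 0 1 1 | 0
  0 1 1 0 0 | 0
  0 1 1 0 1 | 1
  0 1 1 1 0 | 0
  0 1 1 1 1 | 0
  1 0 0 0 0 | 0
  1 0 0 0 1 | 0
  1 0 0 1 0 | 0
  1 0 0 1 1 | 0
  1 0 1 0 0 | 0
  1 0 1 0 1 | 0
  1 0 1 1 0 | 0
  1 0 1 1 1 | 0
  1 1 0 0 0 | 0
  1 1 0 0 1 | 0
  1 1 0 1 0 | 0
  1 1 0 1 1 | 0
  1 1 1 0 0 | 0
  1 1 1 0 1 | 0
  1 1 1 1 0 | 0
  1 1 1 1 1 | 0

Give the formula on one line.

  ~d = 11001100110011001100110011001100
  (~d & e) = 01000100010001000100010001000100
  (c & (~d & e)) = 00000100000001000000010000000100
  (b & (c & (~d & e))) = 00000000000001000000000000000100
  ~c = 11110000111100001111000011110000
  ~a = 11111111111111110000000000000000
  (~c | ~a) = 11111111111111111111000011110000
  ((b & (c & (~d & e))) & (~c | ~a)) = 00000000000001000000000000000000

((b & (c & (~d & e))) & (~c | ~a))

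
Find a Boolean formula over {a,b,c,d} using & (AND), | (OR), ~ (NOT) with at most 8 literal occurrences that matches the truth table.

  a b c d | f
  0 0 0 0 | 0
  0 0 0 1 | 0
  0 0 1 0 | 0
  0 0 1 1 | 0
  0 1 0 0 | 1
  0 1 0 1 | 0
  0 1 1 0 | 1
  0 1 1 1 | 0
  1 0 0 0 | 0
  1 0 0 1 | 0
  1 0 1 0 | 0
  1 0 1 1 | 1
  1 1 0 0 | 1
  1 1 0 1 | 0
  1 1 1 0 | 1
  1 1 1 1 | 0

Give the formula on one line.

(((a & (~b & c)) & d) | (b & ~d))

  ~b = 1111000011110000
  (~b & c) = 0011000000110000
  (a & (~b & c)) = 0000000000110000
  ((a & (~b & c)) & d) = 0000000000010000
  ~d = 1010101010101010
  (b & ~d) = 0000101000001010
  (((a & (~b & c)) & d) | (b & ~d)) = 0000101000011010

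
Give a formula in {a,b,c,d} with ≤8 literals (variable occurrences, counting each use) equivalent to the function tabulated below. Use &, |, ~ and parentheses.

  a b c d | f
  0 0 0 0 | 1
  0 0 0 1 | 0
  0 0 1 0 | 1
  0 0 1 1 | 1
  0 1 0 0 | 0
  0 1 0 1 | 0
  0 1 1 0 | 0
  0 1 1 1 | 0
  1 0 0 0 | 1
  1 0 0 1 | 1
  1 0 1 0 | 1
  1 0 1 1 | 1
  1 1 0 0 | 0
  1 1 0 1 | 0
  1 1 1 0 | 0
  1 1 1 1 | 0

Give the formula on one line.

(~b & (((~b & ~d) | c) | a))

  ~b = 1111000011110000
  ~d = 1010101010101010
  (~b & ~d) = 1010000010100000
  ((~b & ~d) | c) = 1011001110110011
  (((~b & ~d) | c) | a) = 1011001111111111
  (~b & (((~b & ~d) | c) | a)) = 1011000011110000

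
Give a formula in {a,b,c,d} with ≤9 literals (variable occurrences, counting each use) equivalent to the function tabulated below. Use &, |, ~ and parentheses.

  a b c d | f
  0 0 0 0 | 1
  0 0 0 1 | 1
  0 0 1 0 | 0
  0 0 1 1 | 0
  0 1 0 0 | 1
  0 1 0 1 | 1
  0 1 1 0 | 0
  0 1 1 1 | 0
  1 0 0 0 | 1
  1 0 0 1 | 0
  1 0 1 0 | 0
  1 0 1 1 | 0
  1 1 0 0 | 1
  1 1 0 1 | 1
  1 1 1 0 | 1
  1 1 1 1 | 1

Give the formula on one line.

((a & b) | ((~d | ((a | ~c) & ~a)) & ~c))

  (a & b) = 0000000000001111
  ~d = 1010101010101010
  ~c = 1100110011001100
  (a | ~c) = 1100110011111111
  ~a = 1111111100000000
  ((a | ~c) & ~a) = 1100110000000000
  (~d | ((a | ~c) & ~a)) = 1110111010101010
  ((~d | ((a | ~c) & ~a)) & ~c) = 1100110010001000
  ((a & b) | ((~d | ((a | ~c) & ~a)) & ~c)) = 1100110010001111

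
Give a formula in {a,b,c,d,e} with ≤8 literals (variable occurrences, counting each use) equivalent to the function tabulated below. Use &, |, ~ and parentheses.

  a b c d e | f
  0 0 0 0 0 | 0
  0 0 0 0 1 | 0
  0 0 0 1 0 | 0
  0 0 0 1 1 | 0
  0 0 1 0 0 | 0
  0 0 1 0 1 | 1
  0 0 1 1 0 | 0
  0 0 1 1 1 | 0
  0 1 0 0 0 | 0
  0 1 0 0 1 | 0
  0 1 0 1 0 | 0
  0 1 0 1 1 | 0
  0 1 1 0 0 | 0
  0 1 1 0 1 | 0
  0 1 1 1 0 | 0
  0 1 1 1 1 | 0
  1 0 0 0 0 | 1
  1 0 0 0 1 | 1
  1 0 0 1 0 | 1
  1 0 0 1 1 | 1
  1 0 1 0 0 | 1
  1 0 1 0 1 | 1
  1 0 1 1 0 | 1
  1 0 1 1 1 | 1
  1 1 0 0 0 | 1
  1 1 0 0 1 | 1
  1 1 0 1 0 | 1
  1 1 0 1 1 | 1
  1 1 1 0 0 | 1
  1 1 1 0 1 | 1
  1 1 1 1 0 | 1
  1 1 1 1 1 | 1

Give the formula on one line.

  (e & c) = 00000101000001010000010100000101
  ~b = 11111111000000001111111100000000
  ~d = 11001100110011001100110011001100
  (~b & ~d) = 11001100000000001100110000000000
  ((e & c) & (~b & ~d)) = 00000100000000000000010000000000
  (((e & c) & (~b & ~d)) | a) = 00000100000000001111111111111111

(((e & c) & (~b & ~d)) | a)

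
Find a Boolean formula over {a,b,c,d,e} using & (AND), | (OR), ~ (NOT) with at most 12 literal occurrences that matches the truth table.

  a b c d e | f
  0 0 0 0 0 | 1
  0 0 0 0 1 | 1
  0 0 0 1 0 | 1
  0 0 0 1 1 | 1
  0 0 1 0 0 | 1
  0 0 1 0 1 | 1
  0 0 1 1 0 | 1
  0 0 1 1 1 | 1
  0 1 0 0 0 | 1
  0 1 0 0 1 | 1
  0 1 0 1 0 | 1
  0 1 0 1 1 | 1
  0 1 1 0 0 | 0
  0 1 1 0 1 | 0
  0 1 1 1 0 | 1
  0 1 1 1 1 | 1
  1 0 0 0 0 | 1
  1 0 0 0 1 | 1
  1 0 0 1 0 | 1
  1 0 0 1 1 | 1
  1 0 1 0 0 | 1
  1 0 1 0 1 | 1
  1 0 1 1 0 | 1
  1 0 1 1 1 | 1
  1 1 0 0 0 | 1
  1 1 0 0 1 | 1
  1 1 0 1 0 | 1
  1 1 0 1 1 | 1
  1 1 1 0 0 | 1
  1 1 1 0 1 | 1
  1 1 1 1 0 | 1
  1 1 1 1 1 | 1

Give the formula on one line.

(((a & e) | (~b | ((~e & c) & a))) | (~b | (~c | d)))

  (a & e) = 00000000000000000101010101010101
  ~b = 11111111000000001111111100000000
  ~e = 10101010101010101010101010101010
  (~e & c) = 00001010000010100000101000001010
  ((~e & c) & a) = 00000000000000000000101000001010
  (~b | ((~e & c) & a)) = 11111111000000001111111100001010
  ((a & e) | (~b | ((~e & c) & a))) = 11111111000000001111111101011111
  ~c = 11110000111100001111000011110000
  (~c | d) = 11110011111100111111001111110011
  (~b | (~c | d)) = 11111111111100111111111111110011
  (((a & e) | (~b | ((~e & c) & a))) | (~b | (~c | d))) = 11111111111100111111111111111111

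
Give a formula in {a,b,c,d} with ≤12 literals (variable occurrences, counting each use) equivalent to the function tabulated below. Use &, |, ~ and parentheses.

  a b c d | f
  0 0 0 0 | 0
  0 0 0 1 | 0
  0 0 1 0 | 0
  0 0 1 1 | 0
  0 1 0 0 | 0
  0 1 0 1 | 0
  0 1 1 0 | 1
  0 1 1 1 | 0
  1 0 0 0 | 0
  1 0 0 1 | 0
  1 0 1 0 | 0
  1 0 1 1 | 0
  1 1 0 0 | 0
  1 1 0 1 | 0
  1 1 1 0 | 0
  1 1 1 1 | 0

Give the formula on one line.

  (b & c) = 0000001100000011
  ~a = 1111111100000000
  ~d = 1010101010101010
  (~d & b) = 0000101000001010
  (~a & (~d & b)) = 0000101000000000
  (c | b) = 0011111100111111
  ~b = 1111000011110000
  (~b & ~a) = 1111000000000000
  ((c | b) & (~b & ~a)) = 0011000000000000
  ((~a & (~d & b)) | ((c | b) & (~b & ~a))) = 0011101000000000
  ((b & c) & ((~a & (~d & b)) | ((c | b) & (~b & ~a)))) = 0000001000000000

((b & c) & ((~a & (~d & b)) | ((c | b) & (~b & ~a))))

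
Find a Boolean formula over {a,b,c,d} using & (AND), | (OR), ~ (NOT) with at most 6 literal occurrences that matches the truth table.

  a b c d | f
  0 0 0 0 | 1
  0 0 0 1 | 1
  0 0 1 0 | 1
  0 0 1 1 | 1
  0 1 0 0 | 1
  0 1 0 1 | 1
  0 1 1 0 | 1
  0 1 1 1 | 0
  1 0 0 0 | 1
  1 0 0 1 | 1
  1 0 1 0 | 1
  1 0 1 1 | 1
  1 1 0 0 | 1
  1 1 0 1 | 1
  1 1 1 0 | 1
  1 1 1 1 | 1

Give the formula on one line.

((d & (~c | (a & b))) | (~d | ~b))

  ~c = 1100110011001100
  (a & b) = 0000000000001111
  (~c | (a & b)) = 1100110011001111
  (d & (~c | (a & b))) = 0100010001000101
  ~d = 1010101010101010
  ~b = 1111000011110000
  (~d | ~b) = 1111101011111010
  ((d & (~c | (a & b))) | (~d | ~b)) = 1111111011111111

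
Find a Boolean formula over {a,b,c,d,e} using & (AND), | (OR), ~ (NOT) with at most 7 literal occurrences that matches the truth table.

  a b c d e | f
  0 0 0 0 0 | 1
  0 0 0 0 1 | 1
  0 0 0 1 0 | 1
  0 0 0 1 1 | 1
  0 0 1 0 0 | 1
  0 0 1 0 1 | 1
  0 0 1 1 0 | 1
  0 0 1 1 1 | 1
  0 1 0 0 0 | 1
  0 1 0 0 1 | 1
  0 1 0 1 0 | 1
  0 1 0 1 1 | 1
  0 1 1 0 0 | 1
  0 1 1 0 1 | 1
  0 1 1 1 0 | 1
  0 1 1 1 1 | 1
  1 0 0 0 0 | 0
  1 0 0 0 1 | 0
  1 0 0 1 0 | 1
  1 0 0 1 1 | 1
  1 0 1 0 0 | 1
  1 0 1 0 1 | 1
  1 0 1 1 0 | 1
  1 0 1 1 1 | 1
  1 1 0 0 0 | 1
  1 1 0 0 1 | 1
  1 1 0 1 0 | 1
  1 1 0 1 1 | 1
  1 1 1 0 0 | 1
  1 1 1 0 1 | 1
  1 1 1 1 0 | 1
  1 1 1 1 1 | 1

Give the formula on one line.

(((c | d) | ~a) | b)

  (c | d) = 00111111001111110011111100111111
  ~a = 11111111111111110000000000000000
  ((c | d) | ~a) = 11111111111111110011111100111111
  (((c | d) | ~a) | b) = 11111111111111110011111111111111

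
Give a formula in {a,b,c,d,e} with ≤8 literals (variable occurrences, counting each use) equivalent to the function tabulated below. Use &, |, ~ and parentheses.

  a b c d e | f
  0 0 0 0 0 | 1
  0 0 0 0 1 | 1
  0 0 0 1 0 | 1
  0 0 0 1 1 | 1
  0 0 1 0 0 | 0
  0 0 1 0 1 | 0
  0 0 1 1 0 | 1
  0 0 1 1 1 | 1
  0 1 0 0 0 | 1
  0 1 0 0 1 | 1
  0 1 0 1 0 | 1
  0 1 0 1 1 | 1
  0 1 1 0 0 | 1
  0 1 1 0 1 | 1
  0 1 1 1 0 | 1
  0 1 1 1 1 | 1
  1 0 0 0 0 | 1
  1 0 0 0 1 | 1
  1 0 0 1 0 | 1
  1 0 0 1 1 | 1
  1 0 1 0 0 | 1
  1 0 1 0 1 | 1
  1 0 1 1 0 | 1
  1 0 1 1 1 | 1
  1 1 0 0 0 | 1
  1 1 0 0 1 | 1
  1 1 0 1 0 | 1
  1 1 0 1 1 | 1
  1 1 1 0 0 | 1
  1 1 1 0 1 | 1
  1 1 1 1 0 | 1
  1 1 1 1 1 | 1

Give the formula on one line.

  (b | a) = 00000000111111111111111111111111
  ~d = 11001100110011001100110011001100
  (~d & c) = 00001100000011000000110000001100
  ((~d & c) & b) = 00000000000011000000000000001100
  ~a = 11111111111111110000000000000000
  (d & ~a) = 00110011001100110000000000000000
  (((~d & c) & b) | (d & ~a)) = 00110011001111110000000000001100
  ~c = 11110000111100001111000011110000
  ((((~d & c) & b) | (d & ~a)) | ~c) = 11110011111111111111000011111100
  ((b | a) | ((((~d & c) & b) | (d & ~a)) | ~c)) = 11110011111111111111111111111111

((b | a) | ((((~d & c) & b) | (d & ~a)) | ~c))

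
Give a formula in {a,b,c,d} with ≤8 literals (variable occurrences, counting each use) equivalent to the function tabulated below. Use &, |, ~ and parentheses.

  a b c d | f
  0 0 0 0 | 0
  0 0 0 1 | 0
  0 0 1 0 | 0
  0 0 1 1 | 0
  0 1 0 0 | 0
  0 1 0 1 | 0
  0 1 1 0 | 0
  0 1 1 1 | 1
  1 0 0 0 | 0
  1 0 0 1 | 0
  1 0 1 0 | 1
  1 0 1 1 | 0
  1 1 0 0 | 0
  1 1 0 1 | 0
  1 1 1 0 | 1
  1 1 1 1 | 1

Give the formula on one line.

(((~d | (b & c)) & ((a | d) & (~b | c))) & c)

  ~d = 1010101010101010
  (b & c) = 0000001100000011
  (~d | (b & c)) = 1010101110101011
  (a | d) = 0101010111111111
  ~b = 1111000011110000
  (~b | c) = 1111001111110011
  ((a | d) & (~b | c)) = 0101000111110011
  ((~d | (b & c)) & ((a | d) & (~b | c))) = 0000000110100011
  (((~d | (b & c)) & ((a | d) & (~b | c))) & c) = 0000000100100011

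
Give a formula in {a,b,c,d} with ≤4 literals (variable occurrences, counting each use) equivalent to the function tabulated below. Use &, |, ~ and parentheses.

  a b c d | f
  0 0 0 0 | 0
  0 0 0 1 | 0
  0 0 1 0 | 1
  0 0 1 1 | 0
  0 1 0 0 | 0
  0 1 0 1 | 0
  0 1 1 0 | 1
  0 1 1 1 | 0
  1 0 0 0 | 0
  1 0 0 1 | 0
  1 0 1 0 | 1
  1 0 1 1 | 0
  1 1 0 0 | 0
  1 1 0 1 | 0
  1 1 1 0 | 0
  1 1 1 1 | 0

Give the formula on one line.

(((~b | ~a) & ~d) & c)

  ~b = 1111000011110000
  ~a = 1111111100000000
  (~b | ~a) = 1111111111110000
  ~d = 1010101010101010
  ((~b | ~a) & ~d) = 1010101010100000
  (((~b | ~a) & ~d) & c) = 0010001000100000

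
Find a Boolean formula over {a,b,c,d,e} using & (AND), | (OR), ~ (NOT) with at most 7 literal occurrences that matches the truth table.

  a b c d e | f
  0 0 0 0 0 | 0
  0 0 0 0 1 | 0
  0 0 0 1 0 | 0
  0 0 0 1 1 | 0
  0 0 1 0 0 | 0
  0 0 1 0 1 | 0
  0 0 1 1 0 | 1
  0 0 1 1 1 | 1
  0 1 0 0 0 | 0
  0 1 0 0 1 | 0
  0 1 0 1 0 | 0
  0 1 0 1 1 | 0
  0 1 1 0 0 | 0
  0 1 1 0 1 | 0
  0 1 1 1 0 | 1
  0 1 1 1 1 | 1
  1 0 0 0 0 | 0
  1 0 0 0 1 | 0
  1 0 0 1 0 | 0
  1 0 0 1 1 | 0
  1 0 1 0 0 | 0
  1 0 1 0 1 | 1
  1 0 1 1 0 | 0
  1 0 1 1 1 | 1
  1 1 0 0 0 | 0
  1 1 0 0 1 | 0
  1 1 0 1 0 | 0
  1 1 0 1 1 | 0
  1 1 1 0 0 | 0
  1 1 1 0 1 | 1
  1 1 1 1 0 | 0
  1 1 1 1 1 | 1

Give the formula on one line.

((((e & a) | (~e & ~c)) | (d & ~a)) & c)

  (e & a) = 00000000000000000101010101010101
  ~e = 10101010101010101010101010101010
  ~c = 11110000111100001111000011110000
  (~e & ~c) = 10100000101000001010000010100000
  ((e & a) | (~e & ~c)) = 10100000101000001111010111110101
  ~a = 11111111111111110000000000000000
  (d & ~a) = 00110011001100110000000000000000
  (((e & a) | (~e & ~c)) | (d & ~a)) = 10110011101100111111010111110101
  ((((e & a) | (~e & ~c)) | (d & ~a)) & c) = 00000011000000110000010100000101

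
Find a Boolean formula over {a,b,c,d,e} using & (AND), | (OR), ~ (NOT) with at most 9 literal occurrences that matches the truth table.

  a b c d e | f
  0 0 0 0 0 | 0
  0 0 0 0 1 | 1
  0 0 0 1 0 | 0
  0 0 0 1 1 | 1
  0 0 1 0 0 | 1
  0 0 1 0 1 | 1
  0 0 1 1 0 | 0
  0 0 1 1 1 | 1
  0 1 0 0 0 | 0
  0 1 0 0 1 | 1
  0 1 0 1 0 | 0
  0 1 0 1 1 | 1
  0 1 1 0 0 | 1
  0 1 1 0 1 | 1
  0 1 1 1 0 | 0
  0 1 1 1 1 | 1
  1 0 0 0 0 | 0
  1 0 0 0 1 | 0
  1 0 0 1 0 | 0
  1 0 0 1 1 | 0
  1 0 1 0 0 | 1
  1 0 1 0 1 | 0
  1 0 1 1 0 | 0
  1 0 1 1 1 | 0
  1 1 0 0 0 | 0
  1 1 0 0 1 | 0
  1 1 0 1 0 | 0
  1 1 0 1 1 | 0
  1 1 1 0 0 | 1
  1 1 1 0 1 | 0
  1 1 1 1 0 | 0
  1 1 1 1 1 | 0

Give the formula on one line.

  ~a = 11111111111111110000000000000000
  (~a & e) = 01010101010101010000000000000000
  ~e = 10101010101010101010101010101010
  (c & ~e) = 00001010000010100000101000001010
  ~c = 11110000111100001111000011110000
  ((c & ~e) | ~c) = 11111010111110101111101011111010
  (b & d) = 00000000001100110000000000110011
  (c | (b & d)) = 00001111001111110000111100111111
  (((c & ~e) | ~c) & (c | (b & d))) = 00001010001110100000101000111010
  ~d = 11001100110011001100110011001100
  ((((c & ~e) | ~c) & (c | (b & d))) & ~d) = 00001000000010000000100000001000
  ((~a & e) | ((((c & ~e) | ~c) & (c | (b & d))) & ~d)) = 01011101010111010000100000001000

((~a & e) | ((((c & ~e) | ~c) & (c | (b & d))) & ~d))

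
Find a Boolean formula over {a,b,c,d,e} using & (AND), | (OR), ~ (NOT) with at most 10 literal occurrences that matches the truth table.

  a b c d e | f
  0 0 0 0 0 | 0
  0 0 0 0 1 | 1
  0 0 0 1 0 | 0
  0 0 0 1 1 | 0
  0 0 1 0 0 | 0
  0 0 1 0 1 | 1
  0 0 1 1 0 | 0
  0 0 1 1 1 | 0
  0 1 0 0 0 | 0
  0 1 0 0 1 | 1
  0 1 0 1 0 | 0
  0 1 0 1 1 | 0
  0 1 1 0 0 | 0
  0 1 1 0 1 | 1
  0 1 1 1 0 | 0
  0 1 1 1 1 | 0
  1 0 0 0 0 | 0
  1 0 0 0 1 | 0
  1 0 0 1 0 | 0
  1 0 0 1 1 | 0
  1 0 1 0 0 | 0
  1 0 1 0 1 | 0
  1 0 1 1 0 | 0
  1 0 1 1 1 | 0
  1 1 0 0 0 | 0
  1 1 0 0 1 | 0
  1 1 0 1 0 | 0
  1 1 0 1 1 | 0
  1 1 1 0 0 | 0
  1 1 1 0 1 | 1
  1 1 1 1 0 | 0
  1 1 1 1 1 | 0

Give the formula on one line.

((((b | (e & ~a)) & (c | (~a | ~b))) | ~a) & (~d & e))

  ~a = 11111111111111110000000000000000
  (e & ~a) = 01010101010101010000000000000000
  (b | (e & ~a)) = 01010101111111110000000011111111
  ~b = 11111111000000001111111100000000
  (~a | ~b) = 11111111111111111111111100000000
  (c | (~a | ~b)) = 11111111111111111111111100001111
  ((b | (e & ~a)) & (c | (~a | ~b))) = 01010101111111110000000000001111
  (((b | (e & ~a)) & (c | (~a | ~b))) | ~a) = 11111111111111110000000000001111
  ~d = 11001100110011001100110011001100
  (~d & e) = 01000100010001000100010001000100
  ((((b | (e & ~a)) & (c | (~a | ~b))) | ~a) & (~d & e)) = 01000100010001000000000000000100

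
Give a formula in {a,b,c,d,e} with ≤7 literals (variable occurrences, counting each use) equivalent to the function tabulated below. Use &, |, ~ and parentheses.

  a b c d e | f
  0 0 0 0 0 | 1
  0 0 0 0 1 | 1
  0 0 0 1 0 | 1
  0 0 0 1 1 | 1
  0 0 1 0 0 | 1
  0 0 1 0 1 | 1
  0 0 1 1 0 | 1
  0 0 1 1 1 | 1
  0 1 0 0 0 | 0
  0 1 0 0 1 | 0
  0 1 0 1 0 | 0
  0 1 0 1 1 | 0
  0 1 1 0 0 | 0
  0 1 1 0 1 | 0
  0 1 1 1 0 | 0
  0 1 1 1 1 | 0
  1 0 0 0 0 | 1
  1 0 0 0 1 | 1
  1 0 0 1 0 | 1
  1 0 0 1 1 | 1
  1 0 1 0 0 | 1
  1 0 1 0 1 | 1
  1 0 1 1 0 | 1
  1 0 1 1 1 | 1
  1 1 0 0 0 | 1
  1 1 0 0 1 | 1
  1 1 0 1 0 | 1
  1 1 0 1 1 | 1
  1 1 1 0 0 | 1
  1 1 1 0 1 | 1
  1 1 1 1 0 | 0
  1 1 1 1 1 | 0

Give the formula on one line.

  ~b = 11111111000000001111111100000000
  (a | ~b) = 11111111000000001111111111111111
  ~d = 11001100110011001100110011001100
  ~a = 11111111111111110000000000000000
  (~d | ~a) = 11111111111111111100110011001100
  ~c = 11110000111100001111000011110000
  ((~d | ~a) | ~c) = 11111111111111111111110011111100
  (((~d | ~a) | ~c) | ~b) = 11111111111111111111111111111100
  ((a | ~b) & (((~d | ~a) | ~c) | ~b)) = 11111111000000001111111111111100

((a | ~b) & (((~d | ~a) | ~c) | ~b))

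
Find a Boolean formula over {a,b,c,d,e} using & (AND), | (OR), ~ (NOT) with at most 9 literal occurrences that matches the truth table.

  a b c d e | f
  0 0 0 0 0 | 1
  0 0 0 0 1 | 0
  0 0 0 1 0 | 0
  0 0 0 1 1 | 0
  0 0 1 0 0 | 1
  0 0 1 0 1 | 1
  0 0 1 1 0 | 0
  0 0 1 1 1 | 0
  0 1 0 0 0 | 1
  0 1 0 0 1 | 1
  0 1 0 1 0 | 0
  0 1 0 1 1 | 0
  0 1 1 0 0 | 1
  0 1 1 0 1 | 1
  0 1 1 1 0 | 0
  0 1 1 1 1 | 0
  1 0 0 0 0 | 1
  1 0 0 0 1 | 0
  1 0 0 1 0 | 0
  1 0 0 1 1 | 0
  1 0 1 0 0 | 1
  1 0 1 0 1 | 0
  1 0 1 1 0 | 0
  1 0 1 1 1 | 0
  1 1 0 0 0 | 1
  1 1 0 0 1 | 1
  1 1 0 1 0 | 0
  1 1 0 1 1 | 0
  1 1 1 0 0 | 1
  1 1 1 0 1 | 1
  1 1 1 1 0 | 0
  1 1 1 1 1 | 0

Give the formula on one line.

  ~d = 11001100110011001100110011001100
  ~a = 11111111111111110000000000000000
  (c & ~a) = 00001111000011110000000000000000
  ~b = 11111111000000001111111100000000
  (~b & d) = 00110011000000000011001100000000
  ~e = 10101010101010101010101010101010
  (b | ~e) = 10101010111111111010101011111111
  ((~b & d) | (b | ~e)) = 10111011111111111011101111111111
  ((c & ~a) | ((~b & d) | (b | ~e))) = 10111111111111111011101111111111
  (~d & ((c & ~a) | ((~b & d) | (b | ~e)))) = 10001100110011001000100011001100

(~d & ((c & ~a) | ((~b & d) | (b | ~e))))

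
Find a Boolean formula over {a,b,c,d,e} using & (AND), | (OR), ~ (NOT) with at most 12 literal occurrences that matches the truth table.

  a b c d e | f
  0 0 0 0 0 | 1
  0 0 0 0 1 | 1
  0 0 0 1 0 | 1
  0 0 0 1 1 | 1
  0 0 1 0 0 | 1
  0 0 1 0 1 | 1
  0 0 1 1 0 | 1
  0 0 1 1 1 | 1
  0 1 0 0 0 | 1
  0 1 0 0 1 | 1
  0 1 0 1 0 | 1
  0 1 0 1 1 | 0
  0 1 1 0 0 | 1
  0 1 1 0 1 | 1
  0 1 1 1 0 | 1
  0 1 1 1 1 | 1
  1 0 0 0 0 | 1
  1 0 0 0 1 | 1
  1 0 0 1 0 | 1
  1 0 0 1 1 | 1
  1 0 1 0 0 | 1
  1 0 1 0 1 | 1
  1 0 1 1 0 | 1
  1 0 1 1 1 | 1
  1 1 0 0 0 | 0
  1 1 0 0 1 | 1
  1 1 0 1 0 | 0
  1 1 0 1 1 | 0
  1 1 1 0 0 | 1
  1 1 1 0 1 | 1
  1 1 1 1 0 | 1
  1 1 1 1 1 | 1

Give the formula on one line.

  ~b = 11111111000000001111111100000000
  (~b | c) = 11111111000011111111111100001111
  ~d = 11001100110011001100110011001100
  (e | d) = 01110111011101110111011101110111
  (~d & (e | d)) = 01000100010001000100010001000100
  ((~b | c) | (~d & (e | d))) = 11111111010011111111111101001111
  ~a = 11111111111111110000000000000000
  ~e = 10101010101010101010101010101010
  ~c = 11110000111100001111000011110000
  (~e & ~c) = 10100000101000001010000010100000
  ((~e & ~c) & b) = 00000000101000000000000010100000
  (~a & ((~e & ~c) & b)) = 00000000101000000000000000000000
  (((~b | c) | (~d & (e | d))) | (~a & ((~e & ~c) & b))) = 11111111111011111111111101001111

(((~b | c) | (~d & (e | d))) | (~a & ((~e & ~c) & b)))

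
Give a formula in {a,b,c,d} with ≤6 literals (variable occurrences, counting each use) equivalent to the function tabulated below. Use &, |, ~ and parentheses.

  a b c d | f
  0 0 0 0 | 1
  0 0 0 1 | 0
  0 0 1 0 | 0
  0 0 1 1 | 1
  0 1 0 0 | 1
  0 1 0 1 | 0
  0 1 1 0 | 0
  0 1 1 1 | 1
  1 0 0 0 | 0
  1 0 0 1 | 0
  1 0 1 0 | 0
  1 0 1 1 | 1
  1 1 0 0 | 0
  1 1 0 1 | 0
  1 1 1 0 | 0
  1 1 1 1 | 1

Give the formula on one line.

(((~a & ~c) | d) & (c | ~d))

  ~a = 1111111100000000
  ~c = 1100110011001100
  (~a & ~c) = 1100110000000000
  ((~a & ~c) | d) = 1101110101010101
  ~d = 1010101010101010
  (c | ~d) = 1011101110111011
  (((~a & ~c) | d) & (c | ~d)) = 1001100100010001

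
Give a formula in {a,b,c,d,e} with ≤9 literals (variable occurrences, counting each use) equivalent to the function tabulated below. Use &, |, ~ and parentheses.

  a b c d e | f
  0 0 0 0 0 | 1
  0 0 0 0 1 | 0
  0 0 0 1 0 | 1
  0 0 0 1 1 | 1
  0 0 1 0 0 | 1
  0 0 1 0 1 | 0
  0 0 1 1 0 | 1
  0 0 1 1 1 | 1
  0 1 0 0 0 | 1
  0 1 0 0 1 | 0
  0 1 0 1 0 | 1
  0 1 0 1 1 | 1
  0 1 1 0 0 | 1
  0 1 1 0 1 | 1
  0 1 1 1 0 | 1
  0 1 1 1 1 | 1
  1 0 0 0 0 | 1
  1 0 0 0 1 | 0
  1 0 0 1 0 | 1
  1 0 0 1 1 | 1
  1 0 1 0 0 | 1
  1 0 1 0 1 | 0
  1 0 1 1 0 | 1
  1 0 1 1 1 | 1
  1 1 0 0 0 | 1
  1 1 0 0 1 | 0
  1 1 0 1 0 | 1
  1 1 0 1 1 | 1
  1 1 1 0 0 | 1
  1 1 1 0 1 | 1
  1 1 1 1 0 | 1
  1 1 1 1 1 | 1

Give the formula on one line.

  ~e = 10101010101010101010101010101010
  (~e | d) = 10111011101110111011101110111011
  (c | d) = 00111111001111110011111100111111
  ((c | d) & b) = 00000000001111110000000000111111
  (d & c) = 00000011000000110000001100000011
  (((c | d) & b) | (d & c)) = 00000011001111110000001100111111
  ((~e | d) | (((c | d) & b) | (d & c))) = 10111011101111111011101110111111

((~e | d) | (((c | d) & b) | (d & c)))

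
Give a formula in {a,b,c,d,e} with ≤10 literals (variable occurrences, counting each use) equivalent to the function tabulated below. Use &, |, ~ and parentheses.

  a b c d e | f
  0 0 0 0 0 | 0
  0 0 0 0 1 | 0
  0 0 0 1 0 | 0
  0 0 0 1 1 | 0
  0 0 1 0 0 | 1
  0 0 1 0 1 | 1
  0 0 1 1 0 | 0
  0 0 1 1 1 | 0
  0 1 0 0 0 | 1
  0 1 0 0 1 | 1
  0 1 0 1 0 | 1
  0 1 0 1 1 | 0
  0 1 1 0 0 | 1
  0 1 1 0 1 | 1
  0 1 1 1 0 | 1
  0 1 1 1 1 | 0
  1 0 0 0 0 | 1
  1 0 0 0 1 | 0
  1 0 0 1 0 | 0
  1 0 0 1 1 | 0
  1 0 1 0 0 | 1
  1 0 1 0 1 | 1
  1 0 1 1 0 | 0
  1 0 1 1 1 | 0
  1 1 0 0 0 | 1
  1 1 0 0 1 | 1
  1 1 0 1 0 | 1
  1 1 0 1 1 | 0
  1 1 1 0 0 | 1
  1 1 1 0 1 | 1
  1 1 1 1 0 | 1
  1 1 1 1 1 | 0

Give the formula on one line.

  ~d = 11001100110011001100110011001100
  (b | ~d) = 11001100111111111100110011111111
  ~e = 10101010101010101010101010101010
  (a & ~e) = 00000000000000001010101010101010
  (c & ~d) = 00001100000011000000110000001100
  (b | (c & ~d)) = 00001100111111110000110011111111
  (~e | ~d) = 11101110111011101110111011101110
  ((b | (c & ~d)) & (~e | ~d)) = 00001100111011100000110011101110
  ((a & ~e) | ((b | (c & ~d)) & (~e | ~d))) = 00001100111011101010111011101110
  ((b | ~d) & ((a & ~e) | ((b | (c & ~d)) & (~e | ~d)))) = 00001100111011101000110011101110

((b | ~d) & ((a & ~e) | ((b | (c & ~d)) & (~e | ~d))))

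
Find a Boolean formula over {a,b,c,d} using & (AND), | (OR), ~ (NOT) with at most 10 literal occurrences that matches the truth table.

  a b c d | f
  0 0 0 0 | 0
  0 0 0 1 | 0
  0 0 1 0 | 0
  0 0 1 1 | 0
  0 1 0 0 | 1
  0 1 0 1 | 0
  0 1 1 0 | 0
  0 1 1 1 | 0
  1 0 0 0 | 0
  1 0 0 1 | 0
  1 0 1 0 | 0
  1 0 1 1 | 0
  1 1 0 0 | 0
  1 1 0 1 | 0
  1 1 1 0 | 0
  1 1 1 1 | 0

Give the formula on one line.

  (b | d) = 0101111101011111
  ~d = 1010101010101010
  ~b = 1111000011110000
  (~b & ~d) = 1010000010100000
  ~a = 1111111100000000
  ~c = 1100110011001100
  (~a & ~c) = 1100110000000000
  ((~b & ~d) | (~a & ~c)) = 1110110010100000
  (~d & ((~b & ~d) | (~a & ~c))) = 1010100010100000
  ((b | d) & (~d & ((~b & ~d) | (~a & ~c)))) = 0000100000000000

((b | d) & (~d & ((~b & ~d) | (~a & ~c))))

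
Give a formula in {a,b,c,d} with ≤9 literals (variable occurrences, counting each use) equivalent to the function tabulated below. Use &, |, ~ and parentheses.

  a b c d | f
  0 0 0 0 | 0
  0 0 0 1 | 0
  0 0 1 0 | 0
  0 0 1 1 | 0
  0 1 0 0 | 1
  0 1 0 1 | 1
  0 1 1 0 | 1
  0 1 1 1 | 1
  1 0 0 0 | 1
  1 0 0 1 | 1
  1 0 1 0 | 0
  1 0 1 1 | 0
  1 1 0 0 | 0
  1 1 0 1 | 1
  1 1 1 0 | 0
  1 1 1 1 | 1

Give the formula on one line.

((b | (a & ~c)) & (d | (~b | ~a)))

  ~c = 1100110011001100
  (a & ~c) = 0000000011001100
  (b | (a & ~c)) = 0000111111001111
  ~b = 1111000011110000
  ~a = 1111111100000000
  (~b | ~a) = 1111111111110000
  (d | (~b | ~a)) = 1111111111110101
  ((b | (a & ~c)) & (d | (~b | ~a))) = 0000111111000101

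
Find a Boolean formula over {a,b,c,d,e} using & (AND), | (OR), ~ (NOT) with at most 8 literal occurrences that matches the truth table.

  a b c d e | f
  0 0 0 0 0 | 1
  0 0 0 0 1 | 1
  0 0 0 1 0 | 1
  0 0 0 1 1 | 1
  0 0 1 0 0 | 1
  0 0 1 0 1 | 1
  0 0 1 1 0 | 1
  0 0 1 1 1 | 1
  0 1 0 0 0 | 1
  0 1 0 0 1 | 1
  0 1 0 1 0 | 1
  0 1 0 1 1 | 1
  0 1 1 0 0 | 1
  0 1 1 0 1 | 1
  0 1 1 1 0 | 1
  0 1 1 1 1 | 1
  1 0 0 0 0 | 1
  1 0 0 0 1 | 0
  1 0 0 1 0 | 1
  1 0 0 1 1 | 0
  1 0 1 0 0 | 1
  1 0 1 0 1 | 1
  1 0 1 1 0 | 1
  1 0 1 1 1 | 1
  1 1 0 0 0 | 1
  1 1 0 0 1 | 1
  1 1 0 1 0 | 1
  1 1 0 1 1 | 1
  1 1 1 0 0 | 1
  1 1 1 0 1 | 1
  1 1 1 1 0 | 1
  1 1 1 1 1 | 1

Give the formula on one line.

  (c | b) = 00001111111111110000111111111111
  ~a = 11111111111111110000000000000000
  ((c | b) | ~a) = 11111111111111110000111111111111
  (b & a) = 00000000000000000000000011111111
  ~e = 10101010101010101010101010101010
  ((b & a) | ~e) = 10101010101010101010101011111111
  (((c | b) | ~a) | ((b & a) | ~e)) = 11111111111111111010111111111111

(((c | b) | ~a) | ((b & a) | ~e))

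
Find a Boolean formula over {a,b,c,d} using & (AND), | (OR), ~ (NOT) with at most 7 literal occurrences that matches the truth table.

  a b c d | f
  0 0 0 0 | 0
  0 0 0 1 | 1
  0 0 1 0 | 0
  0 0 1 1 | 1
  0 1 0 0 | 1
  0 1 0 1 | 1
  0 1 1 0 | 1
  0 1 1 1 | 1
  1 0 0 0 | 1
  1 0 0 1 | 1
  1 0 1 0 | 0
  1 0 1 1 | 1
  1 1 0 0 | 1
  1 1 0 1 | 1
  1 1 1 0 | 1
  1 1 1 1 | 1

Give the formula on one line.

(b | ((~c & a) | d))

  ~c = 1100110011001100
  (~c & a) = 0000000011001100
  ((~c & a) | d) = 0101010111011101
  (b | ((~c & a) | d)) = 0101111111011111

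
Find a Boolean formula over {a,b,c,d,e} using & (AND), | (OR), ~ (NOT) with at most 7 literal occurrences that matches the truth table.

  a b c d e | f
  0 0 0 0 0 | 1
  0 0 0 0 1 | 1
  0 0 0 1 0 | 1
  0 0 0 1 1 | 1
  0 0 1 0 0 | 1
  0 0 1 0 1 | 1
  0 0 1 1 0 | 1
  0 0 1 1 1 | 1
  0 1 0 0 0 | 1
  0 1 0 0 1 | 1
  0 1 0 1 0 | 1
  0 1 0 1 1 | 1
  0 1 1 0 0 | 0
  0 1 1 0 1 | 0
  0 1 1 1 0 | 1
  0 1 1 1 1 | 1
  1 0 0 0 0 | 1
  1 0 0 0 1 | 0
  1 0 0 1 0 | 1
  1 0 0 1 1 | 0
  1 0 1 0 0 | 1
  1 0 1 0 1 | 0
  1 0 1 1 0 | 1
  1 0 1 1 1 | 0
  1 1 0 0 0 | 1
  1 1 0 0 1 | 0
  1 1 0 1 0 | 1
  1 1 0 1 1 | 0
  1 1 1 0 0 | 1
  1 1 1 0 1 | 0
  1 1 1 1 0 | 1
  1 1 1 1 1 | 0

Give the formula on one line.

((~e | (~a & e)) & ((a | ~c) | (d | ~b)))

  ~e = 10101010101010101010101010101010
  ~a = 11111111111111110000000000000000
  (~a & e) = 01010101010101010000000000000000
  (~e | (~a & e)) = 11111111111111111010101010101010
  ~c = 11110000111100001111000011110000
  (a | ~c) = 11110000111100001111111111111111
  ~b = 11111111000000001111111100000000
  (d | ~b) = 11111111001100111111111100110011
  ((a | ~c) | (d | ~b)) = 11111111111100111111111111111111
  ((~e | (~a & e)) & ((a | ~c) | (d | ~b))) = 11111111111100111010101010101010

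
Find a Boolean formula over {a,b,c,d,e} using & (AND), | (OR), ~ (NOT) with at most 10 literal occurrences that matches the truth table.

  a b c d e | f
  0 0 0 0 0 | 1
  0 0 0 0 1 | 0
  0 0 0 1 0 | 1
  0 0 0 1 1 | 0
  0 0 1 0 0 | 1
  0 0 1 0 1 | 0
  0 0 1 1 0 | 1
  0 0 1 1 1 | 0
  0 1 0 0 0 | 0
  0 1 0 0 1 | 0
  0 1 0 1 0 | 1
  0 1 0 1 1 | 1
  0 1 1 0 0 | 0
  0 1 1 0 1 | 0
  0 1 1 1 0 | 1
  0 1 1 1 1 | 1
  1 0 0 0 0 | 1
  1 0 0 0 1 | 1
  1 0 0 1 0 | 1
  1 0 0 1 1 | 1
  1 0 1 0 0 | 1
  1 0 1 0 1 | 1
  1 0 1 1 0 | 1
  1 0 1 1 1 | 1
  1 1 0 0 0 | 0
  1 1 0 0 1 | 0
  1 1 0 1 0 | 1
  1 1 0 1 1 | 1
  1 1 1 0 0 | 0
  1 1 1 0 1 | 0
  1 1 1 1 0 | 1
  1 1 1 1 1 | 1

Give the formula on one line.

  ~e = 10101010101010101010101010101010
  (~e | b) = 10101010111111111010101011111111
  ~b = 11111111000000001111111100000000
  (~b & d) = 00110011000000000011001100000000
  (e | (~b & d)) = 01110111010101010111011101010101
  (~e | a) = 10101010101010101111111111111111
  ((e | (~b & d)) & (~e | a)) = 00100010000000000111011101010101
  ((~e | b) | ((e | (~b & d)) & (~e | a))) = 10101010111111111111111111111111
  (d | ~b) = 11111111001100111111111100110011
  (((~e | b) | ((e | (~b & d)) & (~e | a))) & (d | ~b)) = 10101010001100111111111100110011

(((~e | b) | ((e | (~b & d)) & (~e | a))) & (d | ~b))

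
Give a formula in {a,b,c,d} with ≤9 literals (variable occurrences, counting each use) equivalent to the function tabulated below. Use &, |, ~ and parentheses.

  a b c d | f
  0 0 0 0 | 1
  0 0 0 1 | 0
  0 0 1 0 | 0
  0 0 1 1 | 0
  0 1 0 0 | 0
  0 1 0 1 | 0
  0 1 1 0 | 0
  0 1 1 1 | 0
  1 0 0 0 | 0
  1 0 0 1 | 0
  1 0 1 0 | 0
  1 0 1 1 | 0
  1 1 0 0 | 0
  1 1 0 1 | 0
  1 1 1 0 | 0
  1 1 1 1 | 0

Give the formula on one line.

  ~c = 1100110011001100
  ~a = 1111111100000000
  (~c & ~a) = 1100110000000000
  (b & a) = 0000000000001111
  ~d = 1010101010101010
  ((b & a) | ~d) = 1010101010101111
  ~b = 1111000011110000
  (~b | c) = 1111001111110011
  (((b & a) | ~d) & (~b | c)) = 1010001010100011
  ((~c & ~a) & (((b & a) | ~d) & (~b | c))) = 1000000000000000

((~c & ~a) & (((b & a) | ~d) & (~b | c)))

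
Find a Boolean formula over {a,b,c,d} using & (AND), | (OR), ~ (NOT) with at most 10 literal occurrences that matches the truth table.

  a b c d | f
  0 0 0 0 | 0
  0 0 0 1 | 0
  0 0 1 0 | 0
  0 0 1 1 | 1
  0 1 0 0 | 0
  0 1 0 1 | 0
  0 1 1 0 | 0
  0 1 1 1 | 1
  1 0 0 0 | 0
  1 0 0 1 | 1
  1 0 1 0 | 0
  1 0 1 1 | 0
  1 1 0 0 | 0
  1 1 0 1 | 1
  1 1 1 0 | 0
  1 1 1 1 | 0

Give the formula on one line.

  ~a = 1111111100000000
  ~b = 1111000011110000
  (~b & c) = 0011000000110000
  (d | (~b & c)) = 0111010101110101
  (c & (d | (~b & c))) = 0011000100110001
  (~a & (c & (d | (~b & c)))) = 0011000100000000
  ~c = 1100110011001100
  (~c & a) = 0000000011001100
  ((~a & (c & (d | (~b & c)))) | (~c & a)) = 0011000111001100
  (d & ((~a & (c & (d | (~b & c)))) | (~c & a))) = 0001000101000100

(d & ((~a & (c & (d | (~b & c)))) | (~c & a)))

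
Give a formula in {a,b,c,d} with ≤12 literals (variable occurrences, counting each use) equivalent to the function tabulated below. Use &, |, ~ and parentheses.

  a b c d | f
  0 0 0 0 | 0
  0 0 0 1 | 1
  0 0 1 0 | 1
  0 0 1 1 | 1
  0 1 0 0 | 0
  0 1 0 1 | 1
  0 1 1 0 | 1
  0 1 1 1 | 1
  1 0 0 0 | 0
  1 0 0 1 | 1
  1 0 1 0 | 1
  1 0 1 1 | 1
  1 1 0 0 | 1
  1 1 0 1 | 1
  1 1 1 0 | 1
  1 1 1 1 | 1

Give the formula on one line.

((d | (~a & (c | a))) | (a & ((~b & ~a) | (b | c))))

  ~a = 1111111100000000
  (c | a) = 0011001111111111
  (~a & (c | a)) = 0011001100000000
  (d | (~a & (c | a))) = 0111011101010101
  ~b = 1111000011110000
  (~b & ~a) = 1111000000000000
  (b | c) = 0011111100111111
  ((~b & ~a) | (b | c)) = 1111111100111111
  (a & ((~b & ~a) | (b | c))) = 0000000000111111
  ((d | (~a & (c | a))) | (a & ((~b & ~a) | (b | c)))) = 0111011101111111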